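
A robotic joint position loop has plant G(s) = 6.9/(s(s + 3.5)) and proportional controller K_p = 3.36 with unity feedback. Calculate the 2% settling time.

The closed-loop denominator s² + 3.5s + 23.18 gives ω_n = √23.18 = 4.815 and ζ = 3.5/(2ω_n) = 0.3634.
2% settling time T_s ≈ 4/(ζω_n) = 4/1.75 = 2.29 s.

T_s ≈ 2.29 s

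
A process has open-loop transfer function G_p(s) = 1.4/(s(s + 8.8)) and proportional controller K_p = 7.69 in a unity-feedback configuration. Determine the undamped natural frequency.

ω_n = 3.28 rad/s

With unity feedback the closed-loop characteristic equation is s² + 8.8s + 7.69·1.4 = s² + 8.8s + 10.77 = 0.
Matching s² + 2ζω_n s + ω_n²: ω_n = √10.77 = 3.281 rad/s and 2ζω_n = 8.8, so ζ = 8.8/(2·3.281) = 1.34.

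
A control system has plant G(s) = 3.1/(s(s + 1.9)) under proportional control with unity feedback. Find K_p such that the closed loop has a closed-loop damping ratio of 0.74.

K_p = 0.532

Closed-loop characteristic equation: s² + 1.9s + K_p·3.1 = 0.
So ω_n = √(3.1K_p) and 2ζω_n = 1.9, giving ζ = 1.9/(2√(3.1K_p)).
Setting ζ = 0.74: √(3.1K_p) = 1.9/(2·0.74) = 1.284, so K_p = 1.648/3.1 = 0.532.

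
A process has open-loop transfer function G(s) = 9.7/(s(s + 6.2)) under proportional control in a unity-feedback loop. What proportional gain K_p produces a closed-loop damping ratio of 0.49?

Closed-loop characteristic equation: s² + 6.2s + K_p·9.7 = 0.
So ω_n = √(9.7K_p) and 2ζω_n = 6.2, giving ζ = 6.2/(2√(9.7K_p)).
Setting ζ = 0.49: √(9.7K_p) = 6.2/(2·0.49) = 6.327, so K_p = 40.02/9.7 = 4.13.

K_p = 4.13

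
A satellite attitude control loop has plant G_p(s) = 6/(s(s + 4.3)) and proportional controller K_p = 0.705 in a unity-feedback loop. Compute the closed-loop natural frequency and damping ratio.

With unity feedback the closed-loop characteristic equation is s² + 4.3s + 0.705·6 = s² + 4.3s + 4.23 = 0.
So ω_n² = 4.23 ⇒ ω_n = 2.057 rad/s, and ζ = 4.3/(2ω_n) = 1.05.

ω_n = 2.06 rad/s, ζ = 1.05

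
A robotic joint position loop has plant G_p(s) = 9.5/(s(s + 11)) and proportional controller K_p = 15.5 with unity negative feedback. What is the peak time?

From 1 + K_pG_p(s) = 0: s² + 11s + 147.2 = 0 ⇒ ω_n = 12.13, ζ = 0.4532.
Damped frequency ω_d = ω_n√(1−ζ²) = 10.82 rad/s, so peak time T_p = π/ω_d = 0.29 s.

T_p = 0.29 s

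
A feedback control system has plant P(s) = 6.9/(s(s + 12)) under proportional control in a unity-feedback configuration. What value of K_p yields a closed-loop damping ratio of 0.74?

Closed-loop characteristic equation: s² + 12s + K_p·6.9 = 0.
So ω_n = √(6.9K_p) and 2ζω_n = 12, giving ζ = 12/(2√(6.9K_p)).
Setting ζ = 0.74: √(6.9K_p) = 12/(2·0.74) = 8.108, so K_p = 65.74/6.9 = 9.53.

K_p = 9.53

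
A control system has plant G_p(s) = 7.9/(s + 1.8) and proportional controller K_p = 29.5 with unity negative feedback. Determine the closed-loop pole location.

Closed-loop transfer function: T(s) = K_p·G_p(s)/(1 + K_p·G_p(s)) = 233.1/(s + 1.8 + 233.1) = 233.1/(s + 234.9).
The closed-loop pole is at s = −234.9.

s = -234.9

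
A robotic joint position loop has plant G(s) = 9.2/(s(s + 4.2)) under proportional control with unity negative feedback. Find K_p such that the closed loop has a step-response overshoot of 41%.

K_p = 6.43

From %OS = 100·exp(−πζ/√(1−ζ²)) = 41%, ζ = −ln(0.41)/√(π²+ln²(0.41)) = 0.273.
Characteristic equation s² + 4.2s + 9.2K_p = 0 gives ζ = 4.2/(2√(9.2K_p)).
Setting ζ = 0.273: √(9.2K_p) = 4.2/(2·0.273) = 7.692, so K_p = 59.16/9.2 = 6.43.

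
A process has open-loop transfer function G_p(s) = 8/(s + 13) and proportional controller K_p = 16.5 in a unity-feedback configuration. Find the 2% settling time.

Closed-loop transfer function: T(s) = K_p·G_p(s)/(1 + K_p·G_p(s)) = 132/(s + 13 + 132) = 132/(s + 145).
Time constant τ = 1/145 = 0.006897 s, so the 2% settling time is about 4τ = 0.0276 s.

T_s ≈ 0.0276 s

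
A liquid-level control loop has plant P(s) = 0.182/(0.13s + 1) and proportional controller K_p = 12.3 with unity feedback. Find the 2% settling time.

T_s ≈ 0.161 s

Closed loop: T(s) = K_p·P/(1+K_p·P) = 2.239/(0.13s + 1 + 2.239), with pole at s = −(1 + 2.239)/0.13 = −24.91.
τ = 1/24.91 = 0.04014 s, so 2% settling time ≈ 4τ = 0.161 s.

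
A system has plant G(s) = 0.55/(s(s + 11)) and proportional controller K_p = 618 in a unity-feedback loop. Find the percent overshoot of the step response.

Closed-loop characteristic equation: s² + 11s + 339.9 = 0, so ω_n = 18.44 rad/s and ζ = 11/(2·18.44) = 0.2983.
%OS = 100·exp(−πζ/√(1−ζ²)) = 100·exp(−π·0.2983/√0.911) = 37.5%.

37.5%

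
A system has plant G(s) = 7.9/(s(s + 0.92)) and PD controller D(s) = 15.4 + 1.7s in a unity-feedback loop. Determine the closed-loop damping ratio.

ζ = 0.651

Forward path: (15.4 + 1.7s)·7.9/(s(s+0.92)). The closed-loop characteristic equation is s² + (0.92 + 7.9·1.7)s + 7.9·15.4 = 0.
That is s² + 14.35s + 121.7 = 0, so ω_n = 11.03 rad/s and ζ = 14.35/(2·11.03) = 0.6505.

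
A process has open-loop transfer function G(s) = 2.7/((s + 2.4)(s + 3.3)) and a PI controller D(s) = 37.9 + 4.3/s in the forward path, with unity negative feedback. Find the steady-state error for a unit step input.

The open loop D(s)G(s) has a pole at the origin (type 1), so the static position error constant is infinite and e_ss = 1/(1+∞) = 0.

0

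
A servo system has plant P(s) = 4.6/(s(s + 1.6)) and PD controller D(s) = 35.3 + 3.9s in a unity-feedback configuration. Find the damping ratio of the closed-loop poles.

ζ = 0.767

Forward path: (35.3 + 3.9s)·4.6/(s(s+1.6)). The closed-loop characteristic equation is s² + (1.6 + 4.6·3.9)s + 4.6·35.3 = 0.
That is s² + 19.54s + 162.4 = 0, so ω_n = 12.74 rad/s and ζ = 19.54/(2·12.74) = 0.7667.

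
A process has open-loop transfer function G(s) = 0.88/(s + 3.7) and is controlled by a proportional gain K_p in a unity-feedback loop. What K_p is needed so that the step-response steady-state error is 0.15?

Steady-state error for a unit step on this type-0 loop is 1/(1 + K_p·G(0)).
G(0) = 0.2378. Require 1/(1 + K_p·0.2378) = 0.15, so 1 + 0.2378·K_p = 6.667.
K_p = (6.667 − 1)/0.2378 = 23.8.

K_p = 23.8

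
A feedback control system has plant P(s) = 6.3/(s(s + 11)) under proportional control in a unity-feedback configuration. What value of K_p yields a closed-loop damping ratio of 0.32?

Closed-loop characteristic equation: s² + 11s + K_p·6.3 = 0.
So ω_n = √(6.3K_p) and 2ζω_n = 11, giving ζ = 11/(2√(6.3K_p)).
Setting ζ = 0.32: √(6.3K_p) = 11/(2·0.32) = 17.19, so K_p = 295.4/6.3 = 46.9.

K_p = 46.9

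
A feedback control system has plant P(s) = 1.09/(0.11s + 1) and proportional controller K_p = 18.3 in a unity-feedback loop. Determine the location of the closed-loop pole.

s = -190.4

Closed loop: T(s) = K_p·P/(1+K_p·P) = 19.95/(0.11s + 1 + 19.95), with pole at s = −(1 + 19.95)/0.11 = −190.4.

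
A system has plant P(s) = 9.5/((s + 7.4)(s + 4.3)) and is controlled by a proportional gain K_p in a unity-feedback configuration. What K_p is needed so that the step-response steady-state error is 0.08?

For a type-0 loop with proportional control, e_ss = 1/(1 + K_p·P(0)).
P(0) = 0.2986. Require 1/(1 + K_p·0.2986) = 0.08, so 1 + 0.2986·K_p = 12.5.
K_p = (12.5 − 1)/0.2986 = 38.5.

K_p = 38.5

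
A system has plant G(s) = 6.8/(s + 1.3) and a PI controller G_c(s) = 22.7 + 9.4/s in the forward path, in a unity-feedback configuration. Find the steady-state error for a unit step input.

The open loop G_c(s)G(s) has a pole at the origin (type 1), so the static position error constant is infinite and e_ss = 1/(1+∞) = 0.

0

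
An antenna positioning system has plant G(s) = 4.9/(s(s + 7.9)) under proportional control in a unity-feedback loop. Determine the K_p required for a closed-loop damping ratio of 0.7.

Closed-loop characteristic equation: s² + 7.9s + K_p·4.9 = 0.
So ω_n = √(4.9K_p) and 2ζω_n = 7.9, giving ζ = 7.9/(2√(4.9K_p)).
Setting ζ = 0.7: √(4.9K_p) = 7.9/(2·0.7) = 5.643, so K_p = 31.84/4.9 = 6.5.

K_p = 6.5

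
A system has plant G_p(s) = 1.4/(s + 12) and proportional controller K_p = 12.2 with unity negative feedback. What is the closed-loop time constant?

τ = 0.0344 s

Closed-loop transfer function: T(s) = K_p·G_p(s)/(1 + K_p·G_p(s)) = 17.08/(s + 12 + 17.08) = 17.08/(s + 29.08).
Time constant τ = 1/29.08 = 0.0344 s.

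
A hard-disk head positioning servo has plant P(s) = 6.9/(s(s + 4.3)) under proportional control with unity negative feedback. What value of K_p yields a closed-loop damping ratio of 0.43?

Closed-loop characteristic equation: s² + 4.3s + K_p·6.9 = 0.
So ω_n = √(6.9K_p) and 2ζω_n = 4.3, giving ζ = 4.3/(2√(6.9K_p)).
Setting ζ = 0.43: √(6.9K_p) = 4.3/(2·0.43) = 5, so K_p = 25/6.9 = 3.62.

K_p = 3.62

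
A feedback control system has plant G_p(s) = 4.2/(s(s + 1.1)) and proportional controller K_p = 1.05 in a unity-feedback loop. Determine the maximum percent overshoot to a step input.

42.6%

The closed-loop denominator s² + 1.1s + 4.41 gives ω_n = √4.41 = 2.1 and ζ = 1.1/(2ω_n) = 0.2619.
%OS = 100·exp(−πζ/√(1−ζ²)) = 100·exp(−π·0.2619/√0.9314) = 42.6%.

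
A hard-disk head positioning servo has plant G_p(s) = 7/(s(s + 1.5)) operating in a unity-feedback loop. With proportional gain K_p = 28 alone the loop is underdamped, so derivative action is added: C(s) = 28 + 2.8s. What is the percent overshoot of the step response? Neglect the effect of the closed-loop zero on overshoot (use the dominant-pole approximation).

Forward path: (28 + 2.8s)·7/(s(s+1.5)). The closed-loop characteristic equation is s² + (1.5 + 7·2.8)s + 7·28 = 0.
That is s² + 21.1s + 196 = 0, so ω_n = 14 rad/s and ζ = 21.1/(2·14) = 0.7536.
%OS = 100·exp(−πζ/√(1−ζ²)) = 2.73%.

2.73%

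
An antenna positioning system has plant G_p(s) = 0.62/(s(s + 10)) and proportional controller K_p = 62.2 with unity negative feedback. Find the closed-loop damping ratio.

The closed-loop denominator is s(s+10) + 62.2·0.62 = s² + 10s + 38.56.
So ω_n² = 38.56 ⇒ ω_n = 6.21 rad/s, and ζ = 10/(2ω_n) = 0.805.

ζ = 0.805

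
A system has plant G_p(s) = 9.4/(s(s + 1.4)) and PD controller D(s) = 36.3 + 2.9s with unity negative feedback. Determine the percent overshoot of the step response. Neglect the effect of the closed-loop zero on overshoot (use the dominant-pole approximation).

Forward path: (36.3 + 2.9s)·9.4/(s(s+1.4)). The closed-loop characteristic equation is s² + (1.4 + 9.4·2.9)s + 9.4·36.3 = 0.
That is s² + 28.66s + 341.2 = 0, so ω_n = 18.47 rad/s and ζ = 28.66/(2·18.47) = 0.7758.
%OS = 100·exp(−πζ/√(1−ζ²)) = 2.1%.

2.1%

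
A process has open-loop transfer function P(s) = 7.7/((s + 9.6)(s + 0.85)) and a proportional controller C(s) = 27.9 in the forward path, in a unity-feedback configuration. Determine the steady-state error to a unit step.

0.0366

The loop is type 0. Static position error constant K_pos = C(0)·P(0) = 27.9·0.9436 = 26.33.
Steady-state error to a unit step: e_ss = 1/(1+K_pos) = 1/27.33 = 0.0366.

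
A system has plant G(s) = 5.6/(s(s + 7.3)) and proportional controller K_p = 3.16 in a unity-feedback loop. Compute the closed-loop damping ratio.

1 + K_p·G(s) = 0 gives s² + 7.3s + 17.7 = 0.
So ω_n² = 17.7 ⇒ ω_n = 4.207 rad/s, and ζ = 7.3/(2ω_n) = 0.868.

ζ = 0.868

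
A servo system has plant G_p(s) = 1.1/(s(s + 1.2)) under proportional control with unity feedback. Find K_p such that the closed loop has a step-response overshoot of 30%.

K_p = 2.56

From %OS = 100·exp(−πζ/√(1−ζ²)) = 30%, ζ = −ln(0.3)/√(π²+ln²(0.3)) = 0.3579.
Characteristic equation s² + 1.2s + 1.1K_p = 0 gives ζ = 1.2/(2√(1.1K_p)).
Setting ζ = 0.3579: √(1.1K_p) = 1.2/(2·0.3579) = 1.677, so K_p = 2.811/1.1 = 2.56.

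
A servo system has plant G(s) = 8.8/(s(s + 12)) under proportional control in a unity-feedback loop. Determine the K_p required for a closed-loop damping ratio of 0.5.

Closed-loop characteristic equation: s² + 12s + K_p·8.8 = 0.
So ω_n = √(8.8K_p) and 2ζω_n = 12, giving ζ = 12/(2√(8.8K_p)).
Setting ζ = 0.5: √(8.8K_p) = 12/(2·0.5) = 12, so K_p = 144/8.8 = 16.4.

K_p = 16.4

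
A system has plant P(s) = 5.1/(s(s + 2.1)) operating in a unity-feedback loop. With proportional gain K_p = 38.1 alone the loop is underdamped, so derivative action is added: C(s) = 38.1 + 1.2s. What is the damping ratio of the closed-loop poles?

Forward path: (38.1 + 1.2s)·5.1/(s(s+2.1)). The closed-loop characteristic equation is s² + (2.1 + 5.1·1.2)s + 5.1·38.1 = 0.
That is s² + 8.22s + 194.3 = 0, so ω_n = 13.94 rad/s and ζ = 8.22/(2·13.94) = 0.2948.

ζ = 0.295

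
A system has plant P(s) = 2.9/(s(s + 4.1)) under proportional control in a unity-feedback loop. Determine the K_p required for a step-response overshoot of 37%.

K_p = 15.9

From %OS = 100·exp(−πζ/√(1−ζ²)) = 37%, ζ = −ln(0.37)/√(π²+ln²(0.37)) = 0.3017.
Characteristic equation s² + 4.1s + 2.9K_p = 0 gives ζ = 4.1/(2√(2.9K_p)).
Setting ζ = 0.3017: √(2.9K_p) = 4.1/(2·0.3017) = 6.794, so K_p = 46.16/2.9 = 15.9.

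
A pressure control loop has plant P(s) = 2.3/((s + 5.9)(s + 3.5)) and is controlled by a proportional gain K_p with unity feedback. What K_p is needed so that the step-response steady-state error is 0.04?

K_p = 215

Steady-state error for a unit step on this type-0 loop is 1/(1 + K_p·P(0)).
P(0) = 0.1114. Require 1/(1 + K_p·0.1114) = 0.04, so 1 + 0.1114·K_p = 25.
K_p = (25 − 1)/0.1114 = 215.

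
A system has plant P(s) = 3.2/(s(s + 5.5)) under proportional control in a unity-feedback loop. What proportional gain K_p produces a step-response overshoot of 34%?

K_p = 22.4

From %OS = 100·exp(−πζ/√(1−ζ²)) = 34%, ζ = −ln(0.34)/√(π²+ln²(0.34)) = 0.3248.
Characteristic equation s² + 5.5s + 3.2K_p = 0 gives ζ = 5.5/(2√(3.2K_p)).
Setting ζ = 0.3248: √(3.2K_p) = 5.5/(2·0.3248) = 8.467, so K_p = 71.69/3.2 = 22.4.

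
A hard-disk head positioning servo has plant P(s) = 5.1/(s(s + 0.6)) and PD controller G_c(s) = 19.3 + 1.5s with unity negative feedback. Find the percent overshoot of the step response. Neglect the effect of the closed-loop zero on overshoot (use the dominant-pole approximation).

Forward path: (19.3 + 1.5s)·5.1/(s(s+0.6)). The closed-loop characteristic equation is s² + (0.6 + 5.1·1.5)s + 5.1·19.3 = 0.
That is s² + 8.25s + 98.43 = 0, so ω_n = 9.921 rad/s and ζ = 8.25/(2·9.921) = 0.4158.
%OS = 100·exp(−πζ/√(1−ζ²)) = 23.8%.

23.8%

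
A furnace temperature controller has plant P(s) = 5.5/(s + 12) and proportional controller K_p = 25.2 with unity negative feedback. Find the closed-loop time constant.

τ = 0.00664 s

Closed-loop transfer function: T(s) = K_p·P(s)/(1 + K_p·P(s)) = 138.6/(s + 12 + 138.6) = 138.6/(s + 150.6).
Time constant τ = 1/150.6 = 0.00664 s.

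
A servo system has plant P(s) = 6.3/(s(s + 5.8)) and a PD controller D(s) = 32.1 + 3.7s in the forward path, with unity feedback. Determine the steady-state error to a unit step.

The open loop D(s)P(s) has a pole at the origin (type 1), so the static position error constant is infinite and e_ss = 1/(1+∞) = 0.

0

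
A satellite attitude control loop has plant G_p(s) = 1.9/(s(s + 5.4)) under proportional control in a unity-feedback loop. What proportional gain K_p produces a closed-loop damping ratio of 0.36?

K_p = 29.6

Closed-loop characteristic equation: s² + 5.4s + K_p·1.9 = 0.
So ω_n = √(1.9K_p) and 2ζω_n = 5.4, giving ζ = 5.4/(2√(1.9K_p)).
Setting ζ = 0.36: √(1.9K_p) = 5.4/(2·0.36) = 7.5, so K_p = 56.25/1.9 = 29.6.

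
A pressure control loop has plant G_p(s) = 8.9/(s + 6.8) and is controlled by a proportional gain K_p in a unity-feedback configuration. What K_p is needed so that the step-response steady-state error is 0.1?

K_p = 6.88

For a type-0 loop with proportional control, e_ss = 1/(1 + K_p·G_p(0)).
G_p(0) = 1.309. Require 1/(1 + K_p·1.309) = 0.1, so 1 + 1.309·K_p = 10.
K_p = (10 − 1)/1.309 = 6.88.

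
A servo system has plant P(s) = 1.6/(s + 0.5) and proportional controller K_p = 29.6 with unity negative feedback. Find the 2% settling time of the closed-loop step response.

T_s ≈ 0.0836 s

Closed-loop transfer function: T(s) = K_p·P(s)/(1 + K_p·P(s)) = 47.36/(s + 0.5 + 47.36) = 47.36/(s + 47.86).
Time constant τ = 1/47.86 = 0.02089 s, so the 2% settling time is about 4τ = 0.0836 s.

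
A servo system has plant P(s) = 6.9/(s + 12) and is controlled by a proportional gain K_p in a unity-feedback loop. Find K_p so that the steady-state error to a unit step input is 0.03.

K_p = 56.2

Steady-state error for a unit step on this type-0 loop is 1/(1 + K_p·P(0)).
P(0) = 0.575. Require 1/(1 + K_p·0.575) = 0.03, so 1 + 0.575·K_p = 33.33.
K_p = (33.33 − 1)/0.575 = 56.2.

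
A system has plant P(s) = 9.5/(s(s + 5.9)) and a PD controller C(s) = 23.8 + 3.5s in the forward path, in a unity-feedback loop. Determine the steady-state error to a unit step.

The open loop C(s)P(s) has a pole at the origin (type 1), so the static position error constant is infinite and e_ss = 1/(1+∞) = 0.

0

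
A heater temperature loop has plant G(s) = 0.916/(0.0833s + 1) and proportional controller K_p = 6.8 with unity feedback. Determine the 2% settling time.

T_s ≈ 0.0461 s

Closed loop: T(s) = K_p·G/(1+K_p·G) = 6.229/(0.0833s + 1 + 6.229), with pole at s = −(1 + 6.229)/0.0833 = −86.78.
τ = 1/86.78 = 0.01152 s, so 2% settling time ≈ 4τ = 0.0461 s.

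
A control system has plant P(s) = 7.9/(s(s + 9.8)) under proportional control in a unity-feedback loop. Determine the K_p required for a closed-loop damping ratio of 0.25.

Closed-loop characteristic equation: s² + 9.8s + K_p·7.9 = 0.
So ω_n = √(7.9K_p) and 2ζω_n = 9.8, giving ζ = 9.8/(2√(7.9K_p)).
Setting ζ = 0.25: √(7.9K_p) = 9.8/(2·0.25) = 19.6, so K_p = 384.2/7.9 = 48.6.

K_p = 48.6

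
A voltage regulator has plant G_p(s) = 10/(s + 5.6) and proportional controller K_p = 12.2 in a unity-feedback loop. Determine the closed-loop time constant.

τ = 0.00784 s

Closed-loop transfer function: T(s) = K_p·G_p(s)/(1 + K_p·G_p(s)) = 122/(s + 5.6 + 122) = 122/(s + 127.6).
Time constant τ = 1/127.6 = 0.00784 s.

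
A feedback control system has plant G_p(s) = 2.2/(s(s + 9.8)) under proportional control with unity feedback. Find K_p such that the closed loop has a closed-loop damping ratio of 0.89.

Closed-loop characteristic equation: s² + 9.8s + K_p·2.2 = 0.
So ω_n = √(2.2K_p) and 2ζω_n = 9.8, giving ζ = 9.8/(2√(2.2K_p)).
Setting ζ = 0.89: √(2.2K_p) = 9.8/(2·0.89) = 5.506, so K_p = 30.31/2.2 = 13.8.

K_p = 13.8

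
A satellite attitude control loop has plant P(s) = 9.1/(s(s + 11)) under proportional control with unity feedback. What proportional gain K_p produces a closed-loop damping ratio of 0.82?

K_p = 4.94

Closed-loop characteristic equation: s² + 11s + K_p·9.1 = 0.
So ω_n = √(9.1K_p) and 2ζω_n = 11, giving ζ = 11/(2√(9.1K_p)).
Setting ζ = 0.82: √(9.1K_p) = 11/(2·0.82) = 6.707, so K_p = 44.99/9.1 = 4.94.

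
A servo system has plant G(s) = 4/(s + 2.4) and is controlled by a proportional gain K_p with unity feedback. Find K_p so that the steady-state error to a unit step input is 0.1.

The loop is type 0, so e_ss(step) = 1/(1 + K_pos) with K_pos = K_p·G(0).
G(0) = 1.667. Require 1/(1 + K_p·1.667) = 0.1, so 1 + 1.667·K_p = 10.
K_p = (10 − 1)/1.667 = 5.4.

K_p = 5.4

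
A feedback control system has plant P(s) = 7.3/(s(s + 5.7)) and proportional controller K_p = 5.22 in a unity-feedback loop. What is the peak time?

Closed-loop characteristic equation: s² + 5.7s + 38.11 = 0, so ω_n = 6.173 rad/s and ζ = 5.7/(2·6.173) = 0.4617.
Damped frequency ω_d = ω_n√(1−ζ²) = 5.476 rad/s, so peak time T_p = π/ω_d = 0.574 s.

T_p = 0.574 s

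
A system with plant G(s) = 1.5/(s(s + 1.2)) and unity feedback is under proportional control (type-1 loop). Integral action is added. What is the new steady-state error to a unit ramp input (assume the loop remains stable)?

0

The integrator raises the loop to type 2, so K_v → ∞ and e_ss to a ramp is zero.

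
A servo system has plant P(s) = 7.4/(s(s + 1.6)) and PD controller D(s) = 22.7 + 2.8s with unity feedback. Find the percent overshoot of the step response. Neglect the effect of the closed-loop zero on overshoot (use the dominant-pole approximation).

0.489%

Forward path: (22.7 + 2.8s)·7.4/(s(s+1.6)). The closed-loop characteristic equation is s² + (1.6 + 7.4·2.8)s + 7.4·22.7 = 0.
That is s² + 22.32s + 168 = 0, so ω_n = 12.96 rad/s and ζ = 22.32/(2·12.96) = 0.8611.
%OS = 100·exp(−πζ/√(1−ζ²)) = 0.489%.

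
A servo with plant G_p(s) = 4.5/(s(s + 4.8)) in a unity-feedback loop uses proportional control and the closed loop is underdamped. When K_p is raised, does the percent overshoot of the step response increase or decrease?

Characteristic equation s² + 4.8s + K_p·4.5 = 0: raising K_p raises ω_n while 2ζω_n = 4.8 is fixed, so ζ falls and overshoot grows.

increase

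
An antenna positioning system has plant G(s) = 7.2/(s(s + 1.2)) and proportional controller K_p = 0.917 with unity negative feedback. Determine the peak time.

T_p = 1.26 s

Closed-loop characteristic equation: s² + 1.2s + 6.602 = 0, so ω_n = 2.57 rad/s and ζ = 1.2/(2·2.57) = 0.2335.
Damped frequency ω_d = ω_n√(1−ζ²) = 2.498 rad/s, so peak time T_p = π/ω_d = 1.26 s.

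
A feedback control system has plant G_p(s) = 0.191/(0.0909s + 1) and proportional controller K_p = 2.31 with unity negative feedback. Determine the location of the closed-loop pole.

s = -15.85

Closed loop: T(s) = K_p·G_p/(1+K_p·G_p) = 0.4412/(0.0909s + 1 + 0.4412), with pole at s = −(1 + 0.4412)/0.0909 = −15.85.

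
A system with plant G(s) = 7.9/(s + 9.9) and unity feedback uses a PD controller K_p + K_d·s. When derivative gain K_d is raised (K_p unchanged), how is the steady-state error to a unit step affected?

unchanged

K_d affects only the transient (the s-coefficient); the DC loop gain, and hence e_ss, depends only on K_p.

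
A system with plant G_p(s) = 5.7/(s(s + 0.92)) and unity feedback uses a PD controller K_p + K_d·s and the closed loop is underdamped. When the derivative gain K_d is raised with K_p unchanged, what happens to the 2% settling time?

decrease

Characteristic equation s² + (0.92 + 5.7K_d)s + 5.7K_p = 0: raising K_d increases ζω_n = (0.92+5.7K_d)/2 while the loop stays underdamped, so T_s ≈ 4/(ζω_n) decreases.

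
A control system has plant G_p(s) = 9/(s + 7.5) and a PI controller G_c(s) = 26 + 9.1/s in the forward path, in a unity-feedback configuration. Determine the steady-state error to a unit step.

The open loop G_c(s)G_p(s) has a pole at the origin (type 1), so the static position error constant is infinite and e_ss = 1/(1+∞) = 0.

0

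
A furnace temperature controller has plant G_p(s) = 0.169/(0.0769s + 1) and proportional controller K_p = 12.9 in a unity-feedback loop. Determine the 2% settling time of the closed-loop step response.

T_s ≈ 0.0967 s

Closed loop: T(s) = K_p·G_p/(1+K_p·G_p) = 2.18/(0.0769s + 1 + 2.18), with pole at s = −(1 + 2.18)/0.0769 = −41.35.
τ = 1/41.35 = 0.02418 s, so 2% settling time ≈ 4τ = 0.0967 s.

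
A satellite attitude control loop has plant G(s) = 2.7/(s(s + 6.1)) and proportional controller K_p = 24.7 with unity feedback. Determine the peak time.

T_p = 0.415 s

Closed-loop characteristic equation: s² + 6.1s + 66.69 = 0, so ω_n = 8.166 rad/s and ζ = 6.1/(2·8.166) = 0.3735.
Damped frequency ω_d = ω_n√(1−ζ²) = 7.575 rad/s, so peak time T_p = π/ω_d = 0.415 s.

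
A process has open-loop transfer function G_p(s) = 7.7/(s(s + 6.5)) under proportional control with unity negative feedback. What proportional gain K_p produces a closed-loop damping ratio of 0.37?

K_p = 10

Closed-loop characteristic equation: s² + 6.5s + K_p·7.7 = 0.
So ω_n = √(7.7K_p) and 2ζω_n = 6.5, giving ζ = 6.5/(2√(7.7K_p)).
Setting ζ = 0.37: √(7.7K_p) = 6.5/(2·0.37) = 8.784, so K_p = 77.15/7.7 = 10.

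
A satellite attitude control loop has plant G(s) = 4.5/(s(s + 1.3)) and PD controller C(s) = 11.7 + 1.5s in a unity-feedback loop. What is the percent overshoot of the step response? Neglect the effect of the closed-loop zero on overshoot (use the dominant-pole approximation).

Forward path: (11.7 + 1.5s)·4.5/(s(s+1.3)). The closed-loop characteristic equation is s² + (1.3 + 4.5·1.5)s + 4.5·11.7 = 0.
That is s² + 8.05s + 52.65 = 0, so ω_n = 7.256 rad/s and ζ = 8.05/(2·7.256) = 0.5547.
%OS = 100·exp(−πζ/√(1−ζ²)) = 12.3%.

12.3%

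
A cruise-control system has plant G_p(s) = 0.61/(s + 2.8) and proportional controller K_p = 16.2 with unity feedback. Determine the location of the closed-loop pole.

s = -12.68

Closed-loop transfer function: T(s) = K_p·G_p(s)/(1 + K_p·G_p(s)) = 9.882/(s + 2.8 + 9.882) = 9.882/(s + 12.68).
The closed-loop pole is at s = −12.68.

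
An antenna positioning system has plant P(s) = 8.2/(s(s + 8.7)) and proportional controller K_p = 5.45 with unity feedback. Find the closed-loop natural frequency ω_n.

1 + K_p·P(s) = 0 gives s² + 8.7s + 44.69 = 0.
Matching s² + 2ζω_n s + ω_n²: ω_n = √44.69 = 6.685 rad/s and 2ζω_n = 8.7, so ζ = 8.7/(2·6.685) = 0.651.

ω_n = 6.69 rad/s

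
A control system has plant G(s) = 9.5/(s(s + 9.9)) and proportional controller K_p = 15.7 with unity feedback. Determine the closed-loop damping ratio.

ζ = 0.405

1 + K_p·G(s) = 0 gives s² + 9.9s + 149.2 = 0.
Matching s² + 2ζω_n s + ω_n²: ω_n = √149.2 = 12.21 rad/s and 2ζω_n = 9.9, so ζ = 9.9/(2·12.21) = 0.405.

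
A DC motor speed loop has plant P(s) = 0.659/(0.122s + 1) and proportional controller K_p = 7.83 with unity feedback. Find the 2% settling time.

T_s ≈ 0.0792 s

Closed loop: T(s) = K_p·P/(1+K_p·P) = 5.16/(0.122s + 1 + 5.16), with pole at s = −(1 + 5.16)/0.122 = −50.49.
τ = 1/50.49 = 0.01981 s, so 2% settling time ≈ 4τ = 0.0792 s.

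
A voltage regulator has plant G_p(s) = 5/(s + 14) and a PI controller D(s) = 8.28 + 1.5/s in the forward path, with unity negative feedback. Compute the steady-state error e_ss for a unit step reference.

The open loop D(s)G_p(s) has a pole at the origin (type 1), so the static position error constant is infinite and e_ss = 1/(1+∞) = 0.

0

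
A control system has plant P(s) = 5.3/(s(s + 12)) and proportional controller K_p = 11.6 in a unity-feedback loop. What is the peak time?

The closed-loop denominator s² + 12s + 61.48 gives ω_n = √61.48 = 7.841 and ζ = 12/(2ω_n) = 0.7652.
Damped frequency ω_d = ω_n√(1−ζ²) = 5.048 rad/s, so peak time T_p = π/ω_d = 0.622 s.

T_p = 0.622 s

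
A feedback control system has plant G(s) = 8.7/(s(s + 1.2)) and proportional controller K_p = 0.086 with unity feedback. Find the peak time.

Closed-loop characteristic equation: s² + 1.2s + 0.7482 = 0, so ω_n = 0.865 rad/s and ζ = 1.2/(2·0.865) = 0.6937.
Damped frequency ω_d = ω_n√(1−ζ²) = 0.6231 rad/s, so peak time T_p = π/ω_d = 5.04 s.

T_p = 5.04 s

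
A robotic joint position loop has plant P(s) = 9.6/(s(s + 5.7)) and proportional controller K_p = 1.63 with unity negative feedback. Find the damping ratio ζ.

ζ = 0.72

The closed-loop denominator is s(s+5.7) + 1.63·9.6 = s² + 5.7s + 15.65.
Matching s² + 2ζω_n s + ω_n²: ω_n = √15.65 = 3.956 rad/s and 2ζω_n = 5.7, so ζ = 5.7/(2·3.956) = 0.72.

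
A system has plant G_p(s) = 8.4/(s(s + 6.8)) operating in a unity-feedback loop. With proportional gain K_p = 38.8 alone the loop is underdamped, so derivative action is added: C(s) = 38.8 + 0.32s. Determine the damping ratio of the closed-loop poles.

ζ = 0.263

Forward path: (38.8 + 0.32s)·8.4/(s(s+6.8)). The closed-loop characteristic equation is s² + (6.8 + 8.4·0.32)s + 8.4·38.8 = 0.
That is s² + 9.488s + 325.9 = 0, so ω_n = 18.05 rad/s and ζ = 9.488/(2·18.05) = 0.2628.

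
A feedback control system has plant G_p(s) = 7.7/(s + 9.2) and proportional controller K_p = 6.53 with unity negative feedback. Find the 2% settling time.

Closed-loop transfer function: T(s) = K_p·G_p(s)/(1 + K_p·G_p(s)) = 50.28/(s + 9.2 + 50.28) = 50.28/(s + 59.48).
Time constant τ = 1/59.48 = 0.01681 s, so the 2% settling time is about 4τ = 0.0672 s.

T_s ≈ 0.0672 s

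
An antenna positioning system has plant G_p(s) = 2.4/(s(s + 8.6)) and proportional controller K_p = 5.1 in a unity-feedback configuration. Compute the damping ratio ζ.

ζ = 1.23

1 + K_p·G_p(s) = 0 gives s² + 8.6s + 12.24 = 0.
So ω_n² = 12.24 ⇒ ω_n = 3.499 rad/s, and ζ = 8.6/(2ω_n) = 1.23.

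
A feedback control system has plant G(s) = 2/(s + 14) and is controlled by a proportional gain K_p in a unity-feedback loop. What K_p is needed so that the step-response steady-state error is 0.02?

The loop is type 0, so e_ss(step) = 1/(1 + K_pos) with K_pos = K_p·G(0).
G(0) = 0.1429. Require 1/(1 + K_p·0.1429) = 0.02, so 1 + 0.1429·K_p = 50.
K_p = (50 − 1)/0.1429 = 343.

K_p = 343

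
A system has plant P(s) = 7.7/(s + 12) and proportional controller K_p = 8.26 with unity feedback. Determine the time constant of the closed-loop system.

τ = 0.0132 s

Closed-loop transfer function: T(s) = K_p·P(s)/(1 + K_p·P(s)) = 63.6/(s + 12 + 63.6) = 63.6/(s + 75.6).
Time constant τ = 1/75.6 = 0.0132 s.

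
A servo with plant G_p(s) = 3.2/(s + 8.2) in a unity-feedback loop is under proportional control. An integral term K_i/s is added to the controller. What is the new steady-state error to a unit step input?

The integrator makes K_pos = lim_{s→0} C(s)G(s) infinite, so e_ss = 1/(1+K_pos) = 0.

0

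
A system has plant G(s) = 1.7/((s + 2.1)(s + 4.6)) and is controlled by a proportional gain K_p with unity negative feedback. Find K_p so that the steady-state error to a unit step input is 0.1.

K_p = 51.1

For a type-0 loop with proportional control, e_ss = 1/(1 + K_p·G(0)).
G(0) = 0.176. Require 1/(1 + K_p·0.176) = 0.1, so 1 + 0.176·K_p = 10.
K_p = (10 − 1)/0.176 = 51.1.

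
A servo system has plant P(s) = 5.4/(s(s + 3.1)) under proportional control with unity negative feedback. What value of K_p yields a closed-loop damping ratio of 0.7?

K_p = 0.908

Closed-loop characteristic equation: s² + 3.1s + K_p·5.4 = 0.
So ω_n = √(5.4K_p) and 2ζω_n = 3.1, giving ζ = 3.1/(2√(5.4K_p)).
Setting ζ = 0.7: √(5.4K_p) = 3.1/(2·0.7) = 2.214, so K_p = 4.903/5.4 = 0.908.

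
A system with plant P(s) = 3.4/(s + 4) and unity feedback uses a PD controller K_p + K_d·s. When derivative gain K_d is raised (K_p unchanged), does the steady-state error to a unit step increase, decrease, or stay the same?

unchanged

K_d affects only the transient (the s-coefficient); the DC loop gain, and hence e_ss, depends only on K_p.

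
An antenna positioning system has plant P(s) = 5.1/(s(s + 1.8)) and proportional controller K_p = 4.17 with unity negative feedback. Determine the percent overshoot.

53.5%

From 1 + K_pP(s) = 0: s² + 1.8s + 21.27 = 0 ⇒ ω_n = 4.612, ζ = 0.1952.
%OS = 100·exp(−πζ/√(1−ζ²)) = 100·exp(−π·0.1952/√0.9619) = 53.5%.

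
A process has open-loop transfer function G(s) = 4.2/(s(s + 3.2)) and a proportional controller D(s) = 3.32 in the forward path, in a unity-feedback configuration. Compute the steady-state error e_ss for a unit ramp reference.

0.229

The loop has one pole at the origin (type 1). Velocity error constant K_v = lim_{s→0} s·D(s)G(s) = 3.32·4.2/3.2 = 4.357.
Steady-state error to a unit ramp: e_ss = 1/K_v = 0.229.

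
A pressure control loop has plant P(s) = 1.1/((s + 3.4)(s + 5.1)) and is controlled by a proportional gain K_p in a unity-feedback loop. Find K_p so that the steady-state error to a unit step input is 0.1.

K_p = 142

Steady-state error for a unit step on this type-0 loop is 1/(1 + K_p·P(0)).
P(0) = 0.06344. Require 1/(1 + K_p·0.06344) = 0.1, so 1 + 0.06344·K_p = 10.
K_p = (10 − 1)/0.06344 = 142.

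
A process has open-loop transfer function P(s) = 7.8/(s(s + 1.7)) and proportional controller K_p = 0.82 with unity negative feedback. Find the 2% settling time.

The closed-loop denominator s² + 1.7s + 6.396 gives ω_n = √6.396 = 2.529 and ζ = 1.7/(2ω_n) = 0.3361.
2% settling time T_s ≈ 4/(ζω_n) = 4/0.85 = 4.71 s.

T_s ≈ 4.71 s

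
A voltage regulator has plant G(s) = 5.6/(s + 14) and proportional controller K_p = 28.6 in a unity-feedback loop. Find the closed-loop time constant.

Closed-loop transfer function: T(s) = K_p·G(s)/(1 + K_p·G(s)) = 160.2/(s + 14 + 160.2) = 160.2/(s + 174.2).
Time constant τ = 1/174.2 = 0.00574 s.

τ = 0.00574 s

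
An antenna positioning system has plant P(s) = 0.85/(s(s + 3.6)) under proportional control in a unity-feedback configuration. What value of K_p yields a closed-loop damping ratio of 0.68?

Closed-loop characteristic equation: s² + 3.6s + K_p·0.85 = 0.
So ω_n = √(0.85K_p) and 2ζω_n = 3.6, giving ζ = 3.6/(2√(0.85K_p)).
Setting ζ = 0.68: √(0.85K_p) = 3.6/(2·0.68) = 2.647, so K_p = 7.007/0.85 = 8.24.

K_p = 8.24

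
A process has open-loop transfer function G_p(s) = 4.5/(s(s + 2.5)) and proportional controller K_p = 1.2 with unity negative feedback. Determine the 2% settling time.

The closed-loop denominator s² + 2.5s + 5.4 gives ω_n = √5.4 = 2.324 and ζ = 2.5/(2ω_n) = 0.5379.
2% settling time T_s ≈ 4/(ζω_n) = 4/1.25 = 3.2 s.

T_s ≈ 3.2 s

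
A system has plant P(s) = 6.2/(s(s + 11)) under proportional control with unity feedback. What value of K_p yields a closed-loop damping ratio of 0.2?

K_p = 122

Closed-loop characteristic equation: s² + 11s + K_p·6.2 = 0.
So ω_n = √(6.2K_p) and 2ζω_n = 11, giving ζ = 11/(2√(6.2K_p)).
Setting ζ = 0.2: √(6.2K_p) = 11/(2·0.2) = 27.5, so K_p = 756.2/6.2 = 122.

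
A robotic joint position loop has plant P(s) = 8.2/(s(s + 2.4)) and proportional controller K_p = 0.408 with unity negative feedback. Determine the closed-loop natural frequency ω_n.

ω_n = 1.83 rad/s

The closed-loop denominator is s(s+2.4) + 0.408·8.2 = s² + 2.4s + 3.346.
Matching s² + 2ζω_n s + ω_n²: ω_n = √3.346 = 1.829 rad/s and 2ζω_n = 2.4, so ζ = 2.4/(2·1.829) = 0.656.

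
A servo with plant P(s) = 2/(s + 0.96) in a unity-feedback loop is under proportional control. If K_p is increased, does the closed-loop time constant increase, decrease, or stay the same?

Closed-loop pole is at s = −(0.96+K_p·2); larger K_p moves it further left, so τ = 1/(0.96+K_p·2) decreases.

decrease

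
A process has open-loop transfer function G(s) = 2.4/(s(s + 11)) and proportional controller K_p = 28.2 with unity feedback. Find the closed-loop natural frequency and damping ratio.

1 + K_p·G(s) = 0 gives s² + 11s + 67.68 = 0.
Matching s² + 2ζω_n s + ω_n²: ω_n = √67.68 = 8.227 rad/s and 2ζω_n = 11, so ζ = 11/(2·8.227) = 0.669.

ω_n = 8.23 rad/s, ζ = 0.669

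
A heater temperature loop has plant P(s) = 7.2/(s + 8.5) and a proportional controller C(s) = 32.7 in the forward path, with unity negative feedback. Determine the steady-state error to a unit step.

0.0348

The loop is type 0. Static position error constant K_pos = C(0)·P(0) = 32.7·0.8471 = 27.7.
Steady-state error to a unit step: e_ss = 1/(1+K_pos) = 1/28.7 = 0.0348.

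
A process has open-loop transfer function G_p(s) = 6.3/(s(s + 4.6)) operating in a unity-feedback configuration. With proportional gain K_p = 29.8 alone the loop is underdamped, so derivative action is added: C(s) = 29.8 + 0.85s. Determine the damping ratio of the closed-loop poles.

Forward path: (29.8 + 0.85s)·6.3/(s(s+4.6)). The closed-loop characteristic equation is s² + (4.6 + 6.3·0.85)s + 6.3·29.8 = 0.
That is s² + 9.955s + 187.7 = 0, so ω_n = 13.7 rad/s and ζ = 9.955/(2·13.7) = 0.3633.

ζ = 0.363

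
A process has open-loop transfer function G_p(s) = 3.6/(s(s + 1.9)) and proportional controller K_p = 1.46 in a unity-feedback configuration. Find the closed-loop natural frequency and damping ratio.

The closed-loop denominator is s(s+1.9) + 1.46·3.6 = s² + 1.9s + 5.256.
Matching s² + 2ζω_n s + ω_n²: ω_n = √5.256 = 2.293 rad/s and 2ζω_n = 1.9, so ζ = 1.9/(2·2.293) = 0.414.

ω_n = 2.29 rad/s, ζ = 0.414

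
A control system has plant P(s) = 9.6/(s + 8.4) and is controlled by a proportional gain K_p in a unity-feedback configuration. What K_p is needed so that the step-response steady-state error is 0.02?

K_p = 42.9

The loop is type 0, so e_ss(step) = 1/(1 + K_pos) with K_pos = K_p·P(0).
P(0) = 1.143. Require 1/(1 + K_p·1.143) = 0.02, so 1 + 1.143·K_p = 50.
K_p = (50 − 1)/1.143 = 42.9.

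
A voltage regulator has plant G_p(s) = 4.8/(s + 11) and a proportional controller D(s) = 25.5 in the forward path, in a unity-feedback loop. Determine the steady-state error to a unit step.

0.0825

The loop is type 0. Static position error constant K_pos = D(0)·G_p(0) = 25.5·0.4364 = 11.13.
Steady-state error to a unit step: e_ss = 1/(1+K_pos) = 1/12.13 = 0.0825.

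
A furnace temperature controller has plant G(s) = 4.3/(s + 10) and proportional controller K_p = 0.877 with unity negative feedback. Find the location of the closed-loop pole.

Closed-loop transfer function: T(s) = K_p·G(s)/(1 + K_p·G(s)) = 3.771/(s + 10 + 3.771) = 3.771/(s + 13.77).
The closed-loop pole is at s = −13.77.

s = -13.77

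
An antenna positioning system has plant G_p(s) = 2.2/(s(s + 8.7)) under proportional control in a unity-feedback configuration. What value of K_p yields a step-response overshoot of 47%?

K_p = 158

From %OS = 100·exp(−πζ/√(1−ζ²)) = 47%, ζ = −ln(0.47)/√(π²+ln²(0.47)) = 0.2337.
Characteristic equation s² + 8.7s + 2.2K_p = 0 gives ζ = 8.7/(2√(2.2K_p)).
Setting ζ = 0.2337: √(2.2K_p) = 8.7/(2·0.2337) = 18.62, so K_p = 346.5/2.2 = 158.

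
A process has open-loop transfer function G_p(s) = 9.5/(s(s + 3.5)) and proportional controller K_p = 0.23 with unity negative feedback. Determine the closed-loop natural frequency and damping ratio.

1 + K_p·G_p(s) = 0 gives s² + 3.5s + 2.185 = 0.
Matching s² + 2ζω_n s + ω_n²: ω_n = √2.185 = 1.478 rad/s and 2ζω_n = 3.5, so ζ = 3.5/(2·1.478) = 1.18.

ω_n = 1.48 rad/s, ζ = 1.18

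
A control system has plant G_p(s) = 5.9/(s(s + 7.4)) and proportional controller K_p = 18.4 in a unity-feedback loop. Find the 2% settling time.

The closed-loop denominator s² + 7.4s + 108.6 gives ω_n = √108.6 = 10.42 and ζ = 7.4/(2ω_n) = 0.3551.
2% settling time T_s ≈ 4/(ζω_n) = 4/3.7 = 1.08 s.

T_s ≈ 1.08 s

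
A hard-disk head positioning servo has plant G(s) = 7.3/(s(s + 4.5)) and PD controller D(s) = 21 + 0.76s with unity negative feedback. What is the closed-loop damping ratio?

ζ = 0.406

Forward path: (21 + 0.76s)·7.3/(s(s+4.5)). The closed-loop characteristic equation is s² + (4.5 + 7.3·0.76)s + 7.3·21 = 0.
That is s² + 10.05s + 153.3 = 0, so ω_n = 12.38 rad/s and ζ = 10.05/(2·12.38) = 0.4058.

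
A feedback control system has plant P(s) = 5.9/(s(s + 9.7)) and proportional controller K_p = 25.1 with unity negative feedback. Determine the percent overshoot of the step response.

From 1 + K_pP(s) = 0: s² + 9.7s + 148.1 = 0 ⇒ ω_n = 12.17, ζ = 0.3985.
%OS = 100·exp(−πζ/√(1−ζ²)) = 100·exp(−π·0.3985/√0.8412) = 25.5%.

25.5%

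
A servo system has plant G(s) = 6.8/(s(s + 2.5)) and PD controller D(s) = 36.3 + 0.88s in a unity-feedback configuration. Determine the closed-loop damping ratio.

Forward path: (36.3 + 0.88s)·6.8/(s(s+2.5)). The closed-loop characteristic equation is s² + (2.5 + 6.8·0.88)s + 6.8·36.3 = 0.
That is s² + 8.484s + 246.8 = 0, so ω_n = 15.71 rad/s and ζ = 8.484/(2·15.71) = 0.27.

ζ = 0.27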